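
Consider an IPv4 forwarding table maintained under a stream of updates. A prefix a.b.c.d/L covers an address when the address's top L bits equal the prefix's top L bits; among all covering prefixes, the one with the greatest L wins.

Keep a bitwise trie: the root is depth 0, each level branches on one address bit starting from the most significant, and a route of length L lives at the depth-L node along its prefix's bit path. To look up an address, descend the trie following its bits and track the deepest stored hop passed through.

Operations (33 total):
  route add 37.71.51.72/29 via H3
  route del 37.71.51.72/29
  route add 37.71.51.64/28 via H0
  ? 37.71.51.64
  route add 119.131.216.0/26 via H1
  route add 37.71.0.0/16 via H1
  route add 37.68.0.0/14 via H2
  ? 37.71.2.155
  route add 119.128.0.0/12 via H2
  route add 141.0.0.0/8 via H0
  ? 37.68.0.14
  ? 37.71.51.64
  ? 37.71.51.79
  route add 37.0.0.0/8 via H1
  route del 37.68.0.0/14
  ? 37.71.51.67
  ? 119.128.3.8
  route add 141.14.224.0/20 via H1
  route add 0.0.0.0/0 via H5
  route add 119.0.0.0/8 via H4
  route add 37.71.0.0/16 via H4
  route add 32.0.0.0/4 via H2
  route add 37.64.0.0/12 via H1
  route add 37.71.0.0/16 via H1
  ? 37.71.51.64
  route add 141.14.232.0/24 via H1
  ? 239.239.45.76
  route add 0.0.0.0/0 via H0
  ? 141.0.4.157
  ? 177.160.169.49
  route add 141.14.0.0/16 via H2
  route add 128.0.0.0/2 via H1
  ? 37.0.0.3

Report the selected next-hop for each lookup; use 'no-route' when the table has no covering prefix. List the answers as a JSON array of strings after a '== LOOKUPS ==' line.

Apply in order:
  add 37.71.51.72/29 -> H3 at depth 29
  del 37.71.51.72/29 (clear depth 29)
  add 37.71.51.64/28 -> H0 at depth 28
  lookup 37.71.51.64: bits 0010010101000111001100110100 walk d0:-→d1:-→d2:-→d3:-→d4:-→d5:-→d6:-→d7:-→d8:-→d9:-→d10:-→d11:-→d12:-→d13:-→d14:-→d15:-→d16:-→d17:-→d18:-→d19:-→d20:-→d21:-→d22:-→d23:-→d24:-→d25:-→d26:-→d27:-→d28:H0 -> H0
  add 119.131.216.0/26 -> H1 at depth 26
  add 37.71.0.0/16 -> H1 at depth 16
  add 37.68.0.0/14 -> H2 at depth 14
  lookup 37.71.2.155: bits 001001010100011100 walk d0:-→d1:-→d2:-→d3:-→d4:-→d5:-→d6:-→d7:-→d8:-→d9:-→d10:-→d11:-→d12:-→d13:-→d14:H2→d15:-→d16:H1→d17:-→d18:- -> H1
  add 119.128.0.0/12 -> H2 at depth 12
  add 141.0.0.0/8 -> H0 at depth 8
  lookup 37.68.0.14: bits 00100101010001 walk d0:-→d1:-→d2:-→d3:-→d4:-→d5:-→d6:-→d7:-→d8:-→d9:-→d10:-→d11:-→d12:-→d13:-→d14:H2 -> H2
  lookup 37.71.51.64: bits 0010010101000111001100110100 walk d0:-→d1:-→d2:-→d3:-→d4:-→d5:-→d6:-→d7:-→d8:-→d9:-→d10:-→d11:-→d12:-→d13:-→d14:H2→d15:-→d16:H1→d17:-→d18:-→d19:-→d20:-→d21:-→d22:-→d23:-→d24:-→d25:-→d26:-→d27:-→d28:H0 -> H0
  lookup 37.71.51.79: bits 00100101010001110011001101001 walk d0:-→d1:-→d2:-→d3:-→d4:-→d5:-→d6:-→d7:-→d8:-→d9:-→d10:-→d11:-→d12:-→d13:-→d14:H2→d15:-→d16:H1→d17:-→d18:-→d19:-→d20:-→d21:-→d22:-→d23:-→d24:-→d25:-→d26:-→d27:-→d28:H0→d29:- -> H0
  add 37.0.0.0/8 -> H1 at depth 8
  del 37.68.0.0/14 (clear depth 14)
  lookup 37.71.51.67: bits 0010010101000111001100110100 walk d0:-→d1:-→d2:-→d3:-→d4:-→d5:-→d6:-→d7:-→d8:H1→d9:-→d10:-→d11:-→d12:-→d13:-→d14:-→d15:-→d16:H1→d17:-→d18:-→d19:-→d20:-→d21:-→d22:-→d23:-→d24:-→d25:-→d26:-→d27:-→d28:H0 -> H0
  lookup 119.128.3.8: bits 01110111100000 walk d0:-→d1:-→d2:-→d3:-→d4:-→d5:-→d6:-→d7:-→d8:-→d9:-→d10:-→d11:-→d12:H2→d13:-→d14:- -> H2
  add 141.14.224.0/20 -> H1 at depth 20
  add 0.0.0.0/0 -> H5 at depth 0
  add 119.0.0.0/8 -> H4 at depth 8
  add 37.71.0.0/16 -> H4 at depth 16
  add 32.0.0.0/4 -> H2 at depth 4
  add 37.64.0.0/12 -> H1 at depth 12
  add 37.71.0.0/16 -> H1 at depth 16
  lookup 37.71.51.64: bits 0010010101000111001100110100 walk d0:H5→d1:-→d2:-→d3:-→d4:H2→d5:-→d6:-→d7:-→d8:H1→d9:-→d10:-→d11:-→d12:H1→d13:-→d14:-→d15:-→d16:H1→d17:-→d18:-→d19:-→d20:-→d21:-→d22:-→d23:-→d24:-→d25:-→d26:-→d27:-→d28:H0 -> H0
  add 141.14.232.0/24 -> H1 at depth 24
  lookup 239.239.45.76: bits 1 walk d0:H5→d1:- -> H5
  add 0.0.0.0/0 -> H0 at depth 0
  lookup 141.0.4.157: bits 100011010000 walk d0:H0→d1:-→d2:-→d3:-→d4:-→d5:-→d6:-→d7:-→d8:H0→d9:-→d10:-→d11:-→d12:- -> H0
  lookup 177.160.169.49: bits 10 walk d0:H0→d1:-→d2:- -> H0
  add 141.14.0.0/16 -> H2 at depth 16
  add 128.0.0.0/2 -> H1 at depth 2
  lookup 37.0.0.3: bits 001001010 walk d0:H0→d1:-→d2:-→d3:-→d4:H2→d5:-→d6:-→d7:-→d8:H1→d9:- -> H1

== LOOKUPS ==
["H0","H1","H2","H0","H0","H0","H2","H0","H5","H0","H0","H1"]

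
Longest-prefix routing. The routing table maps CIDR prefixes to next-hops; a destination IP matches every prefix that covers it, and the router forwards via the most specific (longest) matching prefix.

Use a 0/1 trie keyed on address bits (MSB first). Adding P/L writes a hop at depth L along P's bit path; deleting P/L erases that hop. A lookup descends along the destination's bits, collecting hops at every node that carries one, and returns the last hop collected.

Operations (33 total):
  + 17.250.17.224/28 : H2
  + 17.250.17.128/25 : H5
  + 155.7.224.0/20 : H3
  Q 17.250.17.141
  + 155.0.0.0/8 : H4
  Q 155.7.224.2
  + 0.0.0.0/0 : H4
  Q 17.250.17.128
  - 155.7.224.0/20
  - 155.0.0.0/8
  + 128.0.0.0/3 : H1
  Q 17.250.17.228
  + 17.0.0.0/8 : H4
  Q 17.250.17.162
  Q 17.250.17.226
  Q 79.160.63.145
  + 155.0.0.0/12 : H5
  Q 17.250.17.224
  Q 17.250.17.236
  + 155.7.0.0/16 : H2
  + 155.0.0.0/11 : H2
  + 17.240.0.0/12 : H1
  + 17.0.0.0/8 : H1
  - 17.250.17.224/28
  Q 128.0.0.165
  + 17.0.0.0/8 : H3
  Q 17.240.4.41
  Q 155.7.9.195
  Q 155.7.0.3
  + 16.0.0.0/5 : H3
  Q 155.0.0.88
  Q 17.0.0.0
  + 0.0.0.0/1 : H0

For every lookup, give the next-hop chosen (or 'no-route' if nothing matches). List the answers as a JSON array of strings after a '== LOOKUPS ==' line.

Process each operation:
  + 17.250.17.224/28 (H2) depth=28
  + 17.250.17.128/25 (H5) depth=25
  + 155.7.224.0/20 (H3) depth=20
  ? 17.250.17.141  path d0:-→d1:-→d2:-→d3:-→d4:-→d5:-→d6:-→d7:-→d8:-→d9:-→d10:-→d11:-→d12:-→d13:-→d14:-→d15:-→d16:-→d17:-→d18:-→d19:-→d20:-→d21:-→d22:-→d23:-→d24:-→d25:H5  best=H5
  + 155.0.0.0/8 (H4) depth=8
  ? 155.7.224.2  path d0:-→d1:-→d2:-→d3:-→d4:-→d5:-→d6:-→d7:-→d8:H4→d9:-→d10:-→d11:-→d12:-→d13:-→d14:-→d15:-→d16:-→d17:-→d18:-→d19:-→d20:H3  best=H3
  + 0.0.0.0/0 (H4) depth=0
  ? 17.250.17.128  path d0:H4→d1:-→d2:-→d3:-→d4:-→d5:-→d6:-→d7:-→d8:-→d9:-→d10:-→d11:-→d12:-→d13:-→d14:-→d15:-→d16:-→d17:-→d18:-→d19:-→d20:-→d21:-→d22:-→d23:-→d24:-→d25:H5  best=H5
  - 155.7.224.0/20 clear@20
  - 155.0.0.0/8 clear@8
  + 128.0.0.0/3 (H1) depth=3
  ? 17.250.17.228  path d0:H4→d1:-→d2:-→d3:-→d4:-→d5:-→d6:-→d7:-→d8:-→d9:-→d10:-→d11:-→d12:-→d13:-→d14:-→d15:-→d16:-→d17:-→d18:-→d19:-→d20:-→d21:-→d22:-→d23:-→d24:-→d25:H5→d26:-→d27:-→d28:H2  best=H2
  + 17.0.0.0/8 (H4) depth=8
  ? 17.250.17.162  path d0:H4→d1:-→d2:-→d3:-→d4:-→d5:-→d6:-→d7:-→d8:H4→d9:-→d10:-→d11:-→d12:-→d13:-→d14:-→d15:-→d16:-→d17:-→d18:-→d19:-→d20:-→d21:-→d22:-→d23:-→d24:-→d25:H5  best=H5
  ? 17.250.17.226  path d0:H4→d1:-→d2:-→d3:-→d4:-→d5:-→d6:-→d7:-→d8:H4→d9:-→d10:-→d11:-→d12:-→d13:-→d14:-→d15:-→d16:-→d17:-→d18:-→d19:-→d20:-→d21:-→d22:-→d23:-→d24:-→d25:H5→d26:-→d27:-→d28:H2  best=H2
  ? 79.160.63.145  path d0:H4→d1:-  best=H4
  + 155.0.0.0/12 (H5) depth=12
  ? 17.250.17.224  path d0:H4→d1:-→d2:-→d3:-→d4:-→d5:-→d6:-→d7:-→d8:H4→d9:-→d10:-→d11:-→d12:-→d13:-→d14:-→d15:-→d16:-→d17:-→d18:-→d19:-→d20:-→d21:-→d22:-→d23:-→d24:-→d25:H5→d26:-→d27:-→d28:H2  best=H2
  ? 17.250.17.236  path d0:H4→d1:-→d2:-→d3:-→d4:-→d5:-→d6:-→d7:-→d8:H4→d9:-→d10:-→d11:-→d12:-→d13:-→d14:-→d15:-→d16:-→d17:-→d18:-→d19:-→d20:-→d21:-→d22:-→d23:-→d24:-→d25:H5→d26:-→d27:-→d28:H2  best=H2
  + 155.7.0.0/16 (H2) depth=16
  + 155.0.0.0/11 (H2) depth=11
  + 17.240.0.0/12 (H1) depth=12
  + 17.0.0.0/8 (H1) depth=8
  - 17.250.17.224/28 clear@28
  ? 128.0.0.165  path d0:H4→d1:-→d2:-→d3:H1  best=H1
  + 17.0.0.0/8 (H3) depth=8
  ? 17.240.4.41  path d0:H4→d1:-→d2:-→d3:-→d4:-→d5:-→d6:-→d7:-→d8:H3→d9:-→d10:-→d11:-→d12:H1  best=H1
  ? 155.7.9.195  path d0:H4→d1:-→d2:-→d3:H1→d4:-→d5:-→d6:-→d7:-→d8:-→d9:-→d10:-→d11:H2→d12:H5→d13:-→d14:-→d15:-→d16:H2  best=H2
  ? 155.7.0.3  path d0:H4→d1:-→d2:-→d3:H1→d4:-→d5:-→d6:-→d7:-→d8:-→d9:-→d10:-→d11:H2→d12:H5→d13:-→d14:-→d15:-→d16:H2  best=H2
  + 16.0.0.0/5 (H3) depth=5
  ? 155.0.0.88  path d0:H4→d1:-→d2:-→d3:H1→d4:-→d5:-→d6:-→d7:-→d8:-→d9:-→d10:-→d11:H2→d12:H5→d13:-  best=H5
  ? 17.0.0.0  path d0:H4→d1:-→d2:-→d3:-→d4:-→d5:H3→d6:-→d7:-→d8:H3  best=H3
  + 0.0.0.0/1 (H0) depth=1

== LOOKUPS ==
["H5","H3","H5","H2","H5","H2","H4","H2","H2","H1","H1","H2","H2","H5","H3"]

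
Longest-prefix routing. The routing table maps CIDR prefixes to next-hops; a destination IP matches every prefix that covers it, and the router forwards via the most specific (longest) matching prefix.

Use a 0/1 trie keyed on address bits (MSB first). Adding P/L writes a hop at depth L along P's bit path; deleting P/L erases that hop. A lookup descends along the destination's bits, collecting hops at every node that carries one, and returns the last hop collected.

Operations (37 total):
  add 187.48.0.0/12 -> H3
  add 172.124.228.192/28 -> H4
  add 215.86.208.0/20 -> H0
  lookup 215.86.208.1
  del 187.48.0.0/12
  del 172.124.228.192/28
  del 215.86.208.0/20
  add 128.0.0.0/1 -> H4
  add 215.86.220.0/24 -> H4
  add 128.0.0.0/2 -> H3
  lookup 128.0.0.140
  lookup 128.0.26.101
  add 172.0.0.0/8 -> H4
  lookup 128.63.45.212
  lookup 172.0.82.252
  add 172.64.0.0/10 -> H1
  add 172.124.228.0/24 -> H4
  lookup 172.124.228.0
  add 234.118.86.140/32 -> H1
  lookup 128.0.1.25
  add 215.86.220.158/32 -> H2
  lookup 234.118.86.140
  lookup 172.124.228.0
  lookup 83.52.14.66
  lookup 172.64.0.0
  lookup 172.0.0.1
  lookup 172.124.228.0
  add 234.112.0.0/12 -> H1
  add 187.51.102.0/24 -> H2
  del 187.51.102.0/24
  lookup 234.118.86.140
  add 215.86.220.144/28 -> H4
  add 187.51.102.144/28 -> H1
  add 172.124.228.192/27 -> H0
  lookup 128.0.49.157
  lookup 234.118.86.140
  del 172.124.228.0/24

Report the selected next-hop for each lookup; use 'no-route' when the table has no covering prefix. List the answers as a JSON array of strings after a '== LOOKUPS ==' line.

Trace:
  + 187.48.0.0/12 (H3) depth=12
  + 172.124.228.192/28 (H4) depth=28
  + 215.86.208.0/20 (H0) depth=20
  ? 215.86.208.1  path d0:-→d1:-→d2:-→d3:-→d4:-→d5:-→d6:-→d7:-→d8:-→d9:-→d10:-→d11:-→d12:-→d13:-→d14:-→d15:-→d16:-→d17:-→d18:-→d19:-→d20:H0  best=H0
  del 187.48.0.0/12 (clear depth 12)
  del 172.124.228.192/28 (clear depth 28)
  del 215.86.208.0/20 (clear depth 20)
  + 128.0.0.0/1 (H4) depth=1
  + 215.86.220.0/24 (H4) depth=24
  + 128.0.0.0/2 (H3) depth=2
  ? 128.0.0.140  path d0:-→d1:H4→d2:H3  best=H3
  ? 128.0.26.101  path d0:-→d1:H4→d2:H3  best=H3
  + 172.0.0.0/8 (H4) depth=8
  ? 128.63.45.212  path d0:-→d1:H4→d2:H3  best=H3
  ? 172.0.82.252  path d0:-→d1:H4→d2:H3→d3:-→d4:-→d5:-→d6:-→d7:-→d8:H4→d9:-  best=H4
  + 172.64.0.0/10 (H1) depth=10
  + 172.124.228.0/24 (H4) depth=24
  ? 172.124.228.0  path d0:-→d1:H4→d2:H3→d3:-→d4:-→d5:-→d6:-→d7:-→d8:H4→d9:-→d10:H1→d11:-→d12:-→d13:-→d14:-→d15:-→d16:-→d17:-→d18:-→d19:-→d20:-→d21:-→d22:-→d23:-→d24:H4  best=H4
  + 234.118.86.140/32 (H1) depth=32
  ? 128.0.1.25  path d0:-→d1:H4→d2:H3  best=H3
  + 215.86.220.158/32 (H2) depth=32
  ? 234.118.86.140  path d0:-→d1:H4→d2:-→d3:-→d4:-→d5:-→d6:-→d7:-→d8:-→d9:-→d10:-→d11:-→d12:-→d13:-→d14:-→d15:-→d16:-→d17:-→d18:-→d19:-→d20:-→d21:-→d22:-→d23:-→d24:-→d25:-→d26:-→d27:-→d28:-→d29:-→d30:-→d31:-→d32:H1  best=H1
  ? 172.124.228.0  path d0:-→d1:H4→d2:H3→d3:-→d4:-→d5:-→d6:-→d7:-→d8:H4→d9:-→d10:H1→d11:-→d12:-→d13:-→d14:-→d15:-→d16:-→d17:-→d18:-→d19:-→d20:-→d21:-→d22:-→d23:-→d24:H4  best=H4
  ? 83.52.14.66  path d0:-  best=no-route
  ? 172.64.0.0  path d0:-→d1:H4→d2:H3→d3:-→d4:-→d5:-→d6:-→d7:-→d8:H4→d9:-→d10:H1  best=H1
  ? 172.0.0.1  path d0:-→d1:H4→d2:H3→d3:-→d4:-→d5:-→d6:-→d7:-→d8:H4→d9:-  best=H4
  ? 172.124.228.0  path d0:-→d1:H4→d2:H3→d3:-→d4:-→d5:-→d6:-→d7:-→d8:H4→d9:-→d10:H1→d11:-→d12:-→d13:-→d14:-→d15:-→d16:-→d17:-→d18:-→d19:-→d20:-→d21:-→d22:-→d23:-→d24:H4  best=H4
  + 234.112.0.0/12 (H1) depth=12
  + 187.51.102.0/24 (H2) depth=24
  del 187.51.102.0/24 (clear depth 24)
  ? 234.118.86.140  path d0:-→d1:H4→d2:-→d3:-→d4:-→d5:-→d6:-→d7:-→d8:-→d9:-→d10:-→d11:-→d12:H1→d13:-→d14:-→d15:-→d16:-→d17:-→d18:-→d19:-→d20:-→d21:-→d22:-→d23:-→d24:-→d25:-→d26:-→d27:-→d28:-→d29:-→d30:-→d31:-→d32:H1  best=H1
  + 215.86.220.144/28 (H4) depth=28
  + 187.51.102.144/28 (H1) depth=28
  + 172.124.228.192/27 (H0) depth=27
  ? 128.0.49.157  path d0:-→d1:H4→d2:H3  best=H3
  ? 234.118.86.140  path d0:-→d1:H4→d2:-→d3:-→d4:-→d5:-→d6:-→d7:-→d8:-→d9:-→d10:-→d11:-→d12:H1→d13:-→d14:-→d15:-→d16:-→d17:-→d18:-→d19:-→d20:-→d21:-→d22:-→d23:-→d24:-→d25:-→d26:-→d27:-→d28:-→d29:-→d30:-→d31:-→d32:H1  best=H1
  del 172.124.228.0/24 (clear depth 24)

== LOOKUPS ==
["H0","H3","H3","H3","H4","H4","H3","H1","H4","no-route","H1","H4","H4","H1","H3","H1"]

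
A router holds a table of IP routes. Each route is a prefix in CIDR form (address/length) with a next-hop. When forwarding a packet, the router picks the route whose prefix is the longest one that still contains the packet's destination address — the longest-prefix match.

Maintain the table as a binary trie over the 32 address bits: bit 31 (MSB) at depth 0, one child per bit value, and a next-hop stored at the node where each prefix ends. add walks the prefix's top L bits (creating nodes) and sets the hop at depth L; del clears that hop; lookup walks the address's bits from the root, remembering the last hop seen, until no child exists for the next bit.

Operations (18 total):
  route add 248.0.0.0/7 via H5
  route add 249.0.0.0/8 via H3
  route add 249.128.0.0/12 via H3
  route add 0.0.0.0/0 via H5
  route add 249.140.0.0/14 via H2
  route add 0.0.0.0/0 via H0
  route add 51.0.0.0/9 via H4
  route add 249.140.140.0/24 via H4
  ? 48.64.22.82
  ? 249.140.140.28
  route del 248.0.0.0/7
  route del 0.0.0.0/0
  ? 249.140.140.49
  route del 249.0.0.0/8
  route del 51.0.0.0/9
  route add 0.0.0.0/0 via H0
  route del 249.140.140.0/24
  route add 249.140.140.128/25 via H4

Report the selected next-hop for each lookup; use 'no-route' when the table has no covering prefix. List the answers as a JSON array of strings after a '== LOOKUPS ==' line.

Trace:
  + 248.0.0.0/7 (H5) depth=7
  + 249.0.0.0/8 (H3) depth=8
  + 249.128.0.0/12 (H3) depth=12
  + 0.0.0.0/0 (H5) depth=0
  + 249.140.0.0/14 (H2) depth=14
  + 0.0.0.0/0 (H0) depth=0
  + 51.0.0.0/9 (H4) depth=9
  + 249.140.140.0/24 (H4) depth=24
  Q 48.64.22.82: descend 001100 ; hops seen [H0] ; pick H0
  Q 249.140.140.28: descend 111110011000110010001100 ; hops seen [H0,H5,H3,H3,H2,H4] ; pick H4
  del 248.0.0.0/7 (clear depth 7)
  del 0.0.0.0/0 (clear depth 0)
  Q 249.140.140.49: descend 111110011000110010001100 ; hops seen [H3,H3,H2,H4] ; pick H4
  del 249.0.0.0/8 (clear depth 8)
  del 51.0.0.0/9 (clear depth 9)
  + 0.0.0.0/0 (H0) depth=0
  del 249.140.140.0/24 (clear depth 24)
  + 249.140.140.128/25 (H4) depth=25

== LOOKUPS ==
["H0","H4","H4"]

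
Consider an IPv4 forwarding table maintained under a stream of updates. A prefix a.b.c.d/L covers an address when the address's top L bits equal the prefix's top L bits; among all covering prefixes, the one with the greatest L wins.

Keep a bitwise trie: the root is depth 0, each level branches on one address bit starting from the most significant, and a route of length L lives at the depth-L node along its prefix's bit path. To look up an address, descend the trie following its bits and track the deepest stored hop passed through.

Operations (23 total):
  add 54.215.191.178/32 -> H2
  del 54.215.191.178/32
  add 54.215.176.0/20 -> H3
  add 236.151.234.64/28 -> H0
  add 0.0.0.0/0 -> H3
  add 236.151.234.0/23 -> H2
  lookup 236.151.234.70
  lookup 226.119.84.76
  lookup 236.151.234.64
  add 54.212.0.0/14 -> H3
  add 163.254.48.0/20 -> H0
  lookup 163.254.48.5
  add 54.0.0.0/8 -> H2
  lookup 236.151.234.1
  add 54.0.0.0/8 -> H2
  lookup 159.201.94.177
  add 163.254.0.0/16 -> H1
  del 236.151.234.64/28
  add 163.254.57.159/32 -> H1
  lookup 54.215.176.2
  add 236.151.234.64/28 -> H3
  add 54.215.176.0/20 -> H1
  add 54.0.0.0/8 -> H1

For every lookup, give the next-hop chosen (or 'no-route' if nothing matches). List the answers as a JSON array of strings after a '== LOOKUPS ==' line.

Process each operation:
  + 54.215.191.178/32 (H2) depth=32
  - 54.215.191.178/32 clear@32
  + 54.215.176.0/20 (H3) depth=20
  + 236.151.234.64/28 (H0) depth=28
  + 0.0.0.0/0 (H3) depth=0
  + 236.151.234.0/23 (H2) depth=23
  lookup 236.151.234.70: bits 1110110010010111111010100100 walk d0:H3→d1:-→d2:-→d3:-→d4:-→d5:-→d6:-→d7:-→d8:-→d9:-→d10:-→d11:-→d12:-→d13:-→d14:-→d15:-→d16:-→d17:-→d18:-→d19:-→d20:-→d21:-→d22:-→d23:H2→d24:-→d25:-→d26:-→d27:-→d28:H0 -> H0
  lookup 226.119.84.76: bits 1110 walk d0:H3→d1:-→d2:-→d3:-→d4:- -> H3
  lookup 236.151.234.64: bits 1110110010010111111010100100 walk d0:H3→d1:-→d2:-→d3:-→d4:-→d5:-→d6:-→d7:-→d8:-→d9:-→d10:-→d11:-→d12:-→d13:-→d14:-→d15:-→d16:-→d17:-→d18:-→d19:-→d20:-→d21:-→d22:-→d23:H2→d24:-→d25:-→d26:-→d27:-→d28:H0 -> H0
  + 54.212.0.0/14 (H3) depth=14
  + 163.254.48.0/20 (H0) depth=20
  lookup 163.254.48.5: bits 10100011111111100011 walk d0:H3→d1:-→d2:-→d3:-→d4:-→d5:-→d6:-→d7:-→d8:-→d9:-→d10:-→d11:-→d12:-→d13:-→d14:-→d15:-→d16:-→d17:-→d18:-→d19:-→d20:H0 -> H0
  + 54.0.0.0/8 (H2) depth=8
  lookup 236.151.234.1: bits 1110110010010111111010100 walk d0:H3→d1:-→d2:-→d3:-→d4:-→d5:-→d6:-→d7:-→d8:-→d9:-→d10:-→d11:-→d12:-→d13:-→d14:-→d15:-→d16:-→d17:-→d18:-→d19:-→d20:-→d21:-→d22:-→d23:H2→d24:-→d25:- -> H2
  + 54.0.0.0/8 (H2) depth=8
  lookup 159.201.94.177: bits 10 walk d0:H3→d1:-→d2:- -> H3
  + 163.254.0.0/16 (H1) depth=16
  - 236.151.234.64/28 clear@28
  + 163.254.57.159/32 (H1) depth=32
  lookup 54.215.176.2: bits 00110110110101111011 walk d0:H3→d1:-→d2:-→d3:-→d4:-→d5:-→d6:-→d7:-→d8:H2→d9:-→d10:-→d11:-→d12:-→d13:-→d14:H3→d15:-→d16:-→d17:-→d18:-→d19:-→d20:H3 -> H3
  + 236.151.234.64/28 (H3) depth=28
  + 54.215.176.0/20 (H1) depth=20
  + 54.0.0.0/8 (H1) depth=8

== LOOKUPS ==
["H0","H3","H0","H0","H2","H3","H3"]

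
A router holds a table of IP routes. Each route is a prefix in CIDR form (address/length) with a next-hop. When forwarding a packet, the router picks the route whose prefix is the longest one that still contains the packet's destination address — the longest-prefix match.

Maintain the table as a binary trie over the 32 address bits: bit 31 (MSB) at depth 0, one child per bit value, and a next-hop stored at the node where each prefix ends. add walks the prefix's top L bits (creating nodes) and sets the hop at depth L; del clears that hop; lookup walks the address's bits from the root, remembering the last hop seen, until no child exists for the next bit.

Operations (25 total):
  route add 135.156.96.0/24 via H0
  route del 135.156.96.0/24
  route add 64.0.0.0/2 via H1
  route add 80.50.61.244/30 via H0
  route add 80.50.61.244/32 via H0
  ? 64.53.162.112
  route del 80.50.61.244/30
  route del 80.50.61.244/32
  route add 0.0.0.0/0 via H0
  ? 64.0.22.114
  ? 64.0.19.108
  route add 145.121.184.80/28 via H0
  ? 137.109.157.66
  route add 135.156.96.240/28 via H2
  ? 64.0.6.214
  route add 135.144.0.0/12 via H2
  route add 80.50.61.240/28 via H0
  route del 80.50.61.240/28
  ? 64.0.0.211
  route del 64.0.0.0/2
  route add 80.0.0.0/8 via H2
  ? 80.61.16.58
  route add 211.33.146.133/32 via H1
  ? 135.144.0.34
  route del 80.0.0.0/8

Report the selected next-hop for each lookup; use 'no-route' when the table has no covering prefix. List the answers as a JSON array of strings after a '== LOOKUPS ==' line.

Trace:
  + 135.156.96.0/24 (H0) depth=24
  del 135.156.96.0/24 (clear depth 24)
  + 64.0.0.0/2 (H1) depth=2
  + 80.50.61.244/30 (H0) depth=30
  + 80.50.61.244/32 (H0) depth=32
  Q 64.53.162.112: descend 010 ; hops seen [H1] ; pick H1
  del 80.50.61.244/30 (clear depth 30)
  del 80.50.61.244/32 (clear depth 32)
  + 0.0.0.0/0 (H0) depth=0
  Q 64.0.22.114: descend 010 ; hops seen [H0,H1] ; pick H1
  Q 64.0.19.108: descend 010 ; hops seen [H0,H1] ; pick H1
  + 145.121.184.80/28 (H0) depth=28
  Q 137.109.157.66: descend 1000 ; hops seen [H0] ; pick H0
  + 135.156.96.240/28 (H2) depth=28
  Q 64.0.6.214: descend 010 ; hops seen [H0,H1] ; pick H1
  + 135.144.0.0/12 (H2) depth=12
  + 80.50.61.240/28 (H0) depth=28
  del 80.50.61.240/28 (clear depth 28)
  Q 64.0.0.211: descend 010 ; hops seen [H0,H1] ; pick H1
  del 64.0.0.0/2 (clear depth 2)
  + 80.0.0.0/8 (H2) depth=8
  Q 80.61.16.58: descend 010100000011 ; hops seen [H0,H2] ; pick H2
  + 211.33.146.133/32 (H1) depth=32
  Q 135.144.0.34: descend 100001111001 ; hops seen [H0,H2] ; pick H2
  del 80.0.0.0/8 (clear depth 8)

== LOOKUPS ==
["H1","H1","H1","H0","H1","H1","H2","H2"]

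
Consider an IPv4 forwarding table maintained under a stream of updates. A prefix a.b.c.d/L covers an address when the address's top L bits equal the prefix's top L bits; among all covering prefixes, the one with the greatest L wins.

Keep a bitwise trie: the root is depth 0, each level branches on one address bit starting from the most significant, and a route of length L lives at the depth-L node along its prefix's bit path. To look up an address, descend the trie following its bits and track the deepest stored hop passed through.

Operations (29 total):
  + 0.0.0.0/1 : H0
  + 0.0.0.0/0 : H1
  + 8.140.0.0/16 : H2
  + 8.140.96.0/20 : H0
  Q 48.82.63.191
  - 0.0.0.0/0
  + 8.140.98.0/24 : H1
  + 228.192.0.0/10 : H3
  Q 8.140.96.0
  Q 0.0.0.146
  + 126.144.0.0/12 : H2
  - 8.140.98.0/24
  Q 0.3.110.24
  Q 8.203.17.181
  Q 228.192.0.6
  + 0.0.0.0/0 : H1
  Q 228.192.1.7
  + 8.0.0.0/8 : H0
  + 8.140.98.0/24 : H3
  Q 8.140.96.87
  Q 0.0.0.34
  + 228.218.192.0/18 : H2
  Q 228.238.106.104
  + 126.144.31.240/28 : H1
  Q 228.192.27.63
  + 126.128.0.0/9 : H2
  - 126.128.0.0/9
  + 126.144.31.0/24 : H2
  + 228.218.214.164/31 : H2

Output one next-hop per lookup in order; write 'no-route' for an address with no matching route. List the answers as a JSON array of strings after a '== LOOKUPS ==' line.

Trace:
  add 0.0.0.0/1 -> H0 at depth 1
  add 0.0.0.0/0 -> H1 at depth 0
  add 8.140.0.0/16 -> H2 at depth 16
  add 8.140.96.0/20 -> H0 at depth 20
  Q 48.82.63.191: descend 00 ; hops seen [H1,H0] ; pick H0
  del 0.0.0.0/0 (clear depth 0)
  add 8.140.98.0/24 -> H1 at depth 24
  add 228.192.0.0/10 -> H3 at depth 10
  Q 8.140.96.0: descend 0000100010001100011000 ; hops seen [H0,H2,H0] ; pick H0
  Q 0.0.0.146: descend 0000 ; hops seen [H0] ; pick H0
  add 126.144.0.0/12 -> H2 at depth 12
  del 8.140.98.0/24 (clear depth 24)
  Q 0.3.110.24: descend 0000 ; hops seen [H0] ; pick H0
  Q 8.203.17.181: descend 000010001 ; hops seen [H0] ; pick H0
  Q 228.192.0.6: descend 1110010011 ; hops seen [H3] ; pick H3
  add 0.0.0.0/0 -> H1 at depth 0
  Q 228.192.1.7: descend 1110010011 ; hops seen [H1,H3] ; pick H3
  add 8.0.0.0/8 -> H0 at depth 8
  add 8.140.98.0/24 -> H3 at depth 24
  Q 8.140.96.87: descend 0000100010001100011000 ; hops seen [H1,H0,H0,H2,H0] ; pick H0
  Q 0.0.0.34: descend 0000 ; hops seen [H1,H0] ; pick H0
  add 228.218.192.0/18 -> H2 at depth 18
  Q 228.238.106.104: descend 1110010011 ; hops seen [H1,H3] ; pick H3
  add 126.144.31.240/28 -> H1 at depth 28
  Q 228.192.27.63: descend 11100100110 ; hops seen [H1,H3] ; pick H3
  add 126.128.0.0/9 -> H2 at depth 9
  del 126.128.0.0/9 (clear depth 9)
  add 126.144.31.0/24 -> H2 at depth 24
  add 228.218.214.164/31 -> H2 at depth 31

== LOOKUPS ==
["H0","H0","H0","H0","H0","H3","H3","H0","H0","H3","H3"]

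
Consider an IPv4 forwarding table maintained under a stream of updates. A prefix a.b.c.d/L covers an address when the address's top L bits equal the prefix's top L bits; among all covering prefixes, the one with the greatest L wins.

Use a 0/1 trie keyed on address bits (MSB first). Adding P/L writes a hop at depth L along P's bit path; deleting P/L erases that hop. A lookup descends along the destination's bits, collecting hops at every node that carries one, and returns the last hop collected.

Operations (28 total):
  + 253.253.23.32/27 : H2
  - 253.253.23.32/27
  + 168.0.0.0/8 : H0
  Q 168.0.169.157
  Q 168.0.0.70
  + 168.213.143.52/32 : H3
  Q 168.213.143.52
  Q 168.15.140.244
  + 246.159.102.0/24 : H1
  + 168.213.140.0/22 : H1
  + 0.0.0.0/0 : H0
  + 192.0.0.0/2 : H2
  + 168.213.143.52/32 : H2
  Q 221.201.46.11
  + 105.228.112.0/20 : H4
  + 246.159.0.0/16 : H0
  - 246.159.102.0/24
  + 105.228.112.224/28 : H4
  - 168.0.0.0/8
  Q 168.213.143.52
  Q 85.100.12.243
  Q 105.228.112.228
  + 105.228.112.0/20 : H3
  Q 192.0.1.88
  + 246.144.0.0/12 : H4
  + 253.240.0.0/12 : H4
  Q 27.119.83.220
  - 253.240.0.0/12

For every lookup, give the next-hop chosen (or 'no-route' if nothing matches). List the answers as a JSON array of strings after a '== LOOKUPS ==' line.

Trace:
  add 253.253.23.32/27 -> H2 at depth 27
  del 253.253.23.32/27 (clear depth 27)
  add 168.0.0.0/8 -> H0 at depth 8
  lookup 168.0.169.157: bits 10101000 walk d0:-→d1:-→d2:-→d3:-→d4:-→d5:-→d6:-→d7:-→d8:H0 -> H0
  lookup 168.0.0.70: bits 10101000 walk d0:-→d1:-→d2:-→d3:-→d4:-→d5:-→d6:-→d7:-→d8:H0 -> H0
  add 168.213.143.52/32 -> H3 at depth 32
  lookup 168.213.143.52: bits 10101000110101011000111100110100 walk d0:-→d1:-→d2:-→d3:-→d4:-→d5:-→d6:-→d7:-→d8:H0→d9:-→d10:-→d11:-→d12:-→d13:-→d14:-→d15:-→d16:-→d17:-→d18:-→d19:-→d20:-→d21:-→d22:-→d23:-→d24:-→d25:-→d26:-→d27:-→d28:-→d29:-→d30:-→d31:-→d32:H3 -> H3
  lookup 168.15.140.244: bits 10101000 walk d0:-→d1:-→d2:-→d3:-→d4:-→d5:-→d6:-→d7:-→d8:H0 -> H0
  add 246.159.102.0/24 -> H1 at depth 24
  add 168.213.140.0/22 -> H1 at depth 22
  add 0.0.0.0/0 -> H0 at depth 0
  add 192.0.0.0/2 -> H2 at depth 2
  add 168.213.143.52/32 -> H2 at depth 32
  lookup 221.201.46.11: bits 11 walk d0:H0→d1:-→d2:H2 -> H2
  add 105.228.112.0/20 -> H4 at depth 20
  add 246.159.0.0/16 -> H0 at depth 16
  del 246.159.102.0/24 (clear depth 24)
  add 105.228.112.224/28 -> H4 at depth 28
  del 168.0.0.0/8 (clear depth 8)
  lookup 168.213.143.52: bits 10101000110101011000111100110100 walk d0:H0→d1:-→d2:-→d3:-→d4:-→d5:-→d6:-→d7:-→d8:-→d9:-→d10:-→d11:-→d12:-→d13:-→d14:-→d15:-→d16:-→d17:-→d18:-→d19:-→d20:-→d21:-→d22:H1→d23:-→d24:-→d25:-→d26:-→d27:-→d28:-→d29:-→d30:-→d31:-→d32:H2 -> H2
  lookup 85.100.12.243: bits 01 walk d0:H0→d1:-→d2:- -> H0
  lookup 105.228.112.228: bits 0110100111100100011100001110 walk d0:H0→d1:-→d2:-→d3:-→d4:-→d5:-→d6:-→d7:-→d8:-→d9:-→d10:-→d11:-→d12:-→d13:-→d14:-→d15:-→d16:-→d17:-→d18:-→d19:-→d20:H4→d21:-→d22:-→d23:-→d24:-→d25:-→d26:-→d27:-→d28:H4 -> H4
  add 105.228.112.0/20 -> H3 at depth 20
  lookup 192.0.1.88: bits 11 walk d0:H0→d1:-→d2:H2 -> H2
  add 246.144.0.0/12 -> H4 at depth 12
  add 253.240.0.0/12 -> H4 at depth 12
  lookup 27.119.83.220: bits 0 walk d0:H0→d1:- -> H0
  del 253.240.0.0/12 (clear depth 12)

== LOOKUPS ==
["H0","H0","H3","H0","H2","H2","H0","H4","H2","H0"]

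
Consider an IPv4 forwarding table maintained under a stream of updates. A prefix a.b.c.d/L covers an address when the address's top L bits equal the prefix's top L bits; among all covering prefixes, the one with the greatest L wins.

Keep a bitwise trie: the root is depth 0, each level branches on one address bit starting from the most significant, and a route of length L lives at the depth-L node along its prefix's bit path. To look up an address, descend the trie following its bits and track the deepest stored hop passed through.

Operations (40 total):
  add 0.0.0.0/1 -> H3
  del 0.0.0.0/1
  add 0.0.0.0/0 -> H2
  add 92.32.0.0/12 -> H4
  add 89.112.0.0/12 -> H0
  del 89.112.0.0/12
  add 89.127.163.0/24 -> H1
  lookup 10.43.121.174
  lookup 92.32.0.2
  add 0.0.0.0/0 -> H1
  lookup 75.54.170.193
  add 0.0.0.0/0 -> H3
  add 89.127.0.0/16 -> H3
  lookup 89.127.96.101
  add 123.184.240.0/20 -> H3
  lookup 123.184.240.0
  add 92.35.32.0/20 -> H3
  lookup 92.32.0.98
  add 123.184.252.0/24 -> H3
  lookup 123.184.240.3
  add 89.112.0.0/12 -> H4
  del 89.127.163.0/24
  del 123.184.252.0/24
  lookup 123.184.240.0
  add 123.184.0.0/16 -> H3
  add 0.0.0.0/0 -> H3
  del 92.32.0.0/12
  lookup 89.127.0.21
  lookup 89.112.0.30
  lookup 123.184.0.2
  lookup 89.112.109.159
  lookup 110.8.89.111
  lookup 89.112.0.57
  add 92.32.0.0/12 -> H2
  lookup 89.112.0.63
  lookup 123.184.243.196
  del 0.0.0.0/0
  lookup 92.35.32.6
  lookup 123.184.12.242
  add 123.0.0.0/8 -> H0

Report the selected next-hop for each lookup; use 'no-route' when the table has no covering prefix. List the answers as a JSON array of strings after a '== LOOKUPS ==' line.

Apply in order:
  + 0.0.0.0/1 (H3) depth=1
  - 0.0.0.0/1 clear@1
  + 0.0.0.0/0 (H2) depth=0
  + 92.32.0.0/12 (H4) depth=12
  + 89.112.0.0/12 (H0) depth=12
  - 89.112.0.0/12 clear@12
  + 89.127.163.0/24 (H1) depth=24
  ? 10.43.121.174  path d0:H2→d1:-  best=H2
  ? 92.32.0.2  path d0:H2→d1:-→d2:-→d3:-→d4:-→d5:-→d6:-→d7:-→d8:-→d9:-→d10:-→d11:-→d12:H4  best=H4
  + 0.0.0.0/0 (H1) depth=0
  ? 75.54.170.193  path d0:H1→d1:-→d2:-→d3:-  best=H1
  + 0.0.0.0/0 (H3) depth=0
  + 89.127.0.0/16 (H3) depth=16
  ? 89.127.96.101  path d0:H3→d1:-→d2:-→d3:-→d4:-→d5:-→d6:-→d7:-→d8:-→d9:-→d10:-→d11:-→d12:-→d13:-→d14:-→d15:-→d16:H3  best=H3
  + 123.184.240.0/20 (H3) depth=20
  ? 123.184.240.0  path d0:H3→d1:-→d2:-→d3:-→d4:-→d5:-→d6:-→d7:-→d8:-→d9:-→d10:-→d11:-→d12:-→d13:-→d14:-→d15:-→d16:-→d17:-→d18:-→d19:-→d20:H3  best=H3
  + 92.35.32.0/20 (H3) depth=20
  ? 92.32.0.98  path d0:H3→d1:-→d2:-→d3:-→d4:-→d5:-→d6:-→d7:-→d8:-→d9:-→d10:-→d11:-→d12:H4→d13:-→d14:-  best=H4
  + 123.184.252.0/24 (H3) depth=24
  ? 123.184.240.3  path d0:H3→d1:-→d2:-→d3:-→d4:-→d5:-→d6:-→d7:-→d8:-→d9:-→d10:-→d11:-→d12:-→d13:-→d14:-→d15:-→d16:-→d17:-→d18:-→d19:-→d20:H3  best=H3
  + 89.112.0.0/12 (H4) depth=12
  - 89.127.163.0/24 clear@24
  - 123.184.252.0/24 clear@24
  ? 123.184.240.0  path d0:H3→d1:-→d2:-→d3:-→d4:-→d5:-→d6:-→d7:-→d8:-→d9:-→d10:-→d11:-→d12:-→d13:-→d14:-→d15:-→d16:-→d17:-→d18:-→d19:-→d20:H3  best=H3
  + 123.184.0.0/16 (H3) depth=16
  + 0.0.0.0/0 (H3) depth=0
  - 92.32.0.0/12 clear@12
  ? 89.127.0.21  path d0:H3→d1:-→d2:-→d3:-→d4:-→d5:-→d6:-→d7:-→d8:-→d9:-→d10:-→d11:-→d12:H4→d13:-→d14:-→d15:-→d16:H3  best=H3
  ? 89.112.0.30  path d0:H3→d1:-→d2:-→d3:-→d4:-→d5:-→d6:-→d7:-→d8:-→d9:-→d10:-→d11:-→d12:H4  best=H4
  ? 123.184.0.2  path d0:H3→d1:-→d2:-→d3:-→d4:-→d5:-→d6:-→d7:-→d8:-→d9:-→d10:-→d11:-→d12:-→d13:-→d14:-→d15:-→d16:H3  best=H3
  ? 89.112.109.159  path d0:H3→d1:-→d2:-→d3:-→d4:-→d5:-→d6:-→d7:-→d8:-→d9:-→d10:-→d11:-→d12:H4  best=H4
  ? 110.8.89.111  path d0:H3→d1:-→d2:-→d3:-  best=H3
  ? 89.112.0.57  path d0:H3→d1:-→d2:-→d3:-→d4:-→d5:-→d6:-→d7:-→d8:-→d9:-→d10:-→d11:-→d12:H4  best=H4
  + 92.32.0.0/12 (H2) depth=12
  ? 89.112.0.63  path d0:H3→d1:-→d2:-→d3:-→d4:-→d5:-→d6:-→d7:-→d8:-→d9:-→d10:-→d11:-→d12:H4  best=H4
  ? 123.184.243.196  path d0:H3→d1:-→d2:-→d3:-→d4:-→d5:-→d6:-→d7:-→d8:-→d9:-→d10:-→d11:-→d12:-→d13:-→d14:-→d15:-→d16:H3→d17:-→d18:-→d19:-→d20:H3  best=H3
  - 0.0.0.0/0 clear@0
  ? 92.35.32.6  path d0:-→d1:-→d2:-→d3:-→d4:-→d5:-→d6:-→d7:-→d8:-→d9:-→d10:-→d11:-→d12:H2→d13:-→d14:-→d15:-→d16:-→d17:-→d18:-→d19:-→d20:H3  best=H3
  ? 123.184.12.242  path d0:-→d1:-→d2:-→d3:-→d4:-→d5:-→d6:-→d7:-→d8:-→d9:-→d10:-→d11:-→d12:-→d13:-→d14:-→d15:-→d16:H3  best=H3
  + 123.0.0.0/8 (H0) depth=8

== LOOKUPS ==
["H2","H4","H1","H3","H3","H4","H3","H3","H3","H4","H3","H4","H3","H4","H4","H3","H3","H3"]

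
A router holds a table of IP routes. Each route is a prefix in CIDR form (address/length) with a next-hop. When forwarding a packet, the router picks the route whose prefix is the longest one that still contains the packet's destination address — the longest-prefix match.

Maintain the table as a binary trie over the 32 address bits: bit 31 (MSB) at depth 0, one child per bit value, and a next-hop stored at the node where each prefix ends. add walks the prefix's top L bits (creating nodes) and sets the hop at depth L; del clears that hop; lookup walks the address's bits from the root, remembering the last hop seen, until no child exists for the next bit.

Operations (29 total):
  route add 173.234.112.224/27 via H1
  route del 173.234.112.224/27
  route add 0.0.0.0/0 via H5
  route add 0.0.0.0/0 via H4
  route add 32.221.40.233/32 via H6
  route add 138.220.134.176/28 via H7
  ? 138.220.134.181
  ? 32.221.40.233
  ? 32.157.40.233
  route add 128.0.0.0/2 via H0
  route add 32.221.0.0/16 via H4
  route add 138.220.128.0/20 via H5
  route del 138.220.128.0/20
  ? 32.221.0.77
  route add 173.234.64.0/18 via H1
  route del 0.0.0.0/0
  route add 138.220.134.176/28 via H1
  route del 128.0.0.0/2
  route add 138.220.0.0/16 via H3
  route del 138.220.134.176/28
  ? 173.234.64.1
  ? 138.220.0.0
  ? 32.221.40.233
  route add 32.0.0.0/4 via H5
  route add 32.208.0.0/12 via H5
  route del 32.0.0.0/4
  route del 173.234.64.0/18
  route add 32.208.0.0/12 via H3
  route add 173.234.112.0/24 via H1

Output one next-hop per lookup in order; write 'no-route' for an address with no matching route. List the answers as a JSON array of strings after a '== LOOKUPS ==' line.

Trace:
  + 173.234.112.224/27 (H1) depth=27
  - 173.234.112.224/27 clear@27
  + 0.0.0.0/0 (H5) depth=0
  + 0.0.0.0/0 (H4) depth=0
  + 32.221.40.233/32 (H6) depth=32
  + 138.220.134.176/28 (H7) depth=28
  Q 138.220.134.181: descend 1000101011011100100001101011 ; hops seen [H4,H7] ; pick H7
  Q 32.221.40.233: descend 00100000110111010010100011101001 ; hops seen [H4,H6] ; pick H6
  Q 32.157.40.233: descend 001000001 ; hops seen [H4] ; pick H4
  + 128.0.0.0/2 (H0) depth=2
  + 32.221.0.0/16 (H4) depth=16
  + 138.220.128.0/20 (H5) depth=20
  - 138.220.128.0/20 clear@20
  Q 32.221.0.77: descend 001000001101110100 ; hops seen [H4,H4] ; pick H4
  + 173.234.64.0/18 (H1) depth=18
  - 0.0.0.0/0 clear@0
  + 138.220.134.176/28 (H1) depth=28
  - 128.0.0.0/2 clear@2
  + 138.220.0.0/16 (H3) depth=16
  - 138.220.134.176/28 clear@28
  Q 173.234.64.1: descend 101011011110101001 ; hops seen [H1] ; pick H1
  Q 138.220.0.0: descend 1000101011011100 ; hops seen [H3] ; pick H3
  Q 32.221.40.233: descend 00100000110111010010100011101001 ; hops seen [H4,H6] ; pick H6
  + 32.0.0.0/4 (H5) depth=4
  + 32.208.0.0/12 (H5) depth=12
  - 32.0.0.0/4 clear@4
  - 173.234.64.0/18 clear@18
  + 32.208.0.0/12 (H3) depth=12
  + 173.234.112.0/24 (H1) depth=24

== LOOKUPS ==
["H7","H6","H4","H4","H1","H3","H6"]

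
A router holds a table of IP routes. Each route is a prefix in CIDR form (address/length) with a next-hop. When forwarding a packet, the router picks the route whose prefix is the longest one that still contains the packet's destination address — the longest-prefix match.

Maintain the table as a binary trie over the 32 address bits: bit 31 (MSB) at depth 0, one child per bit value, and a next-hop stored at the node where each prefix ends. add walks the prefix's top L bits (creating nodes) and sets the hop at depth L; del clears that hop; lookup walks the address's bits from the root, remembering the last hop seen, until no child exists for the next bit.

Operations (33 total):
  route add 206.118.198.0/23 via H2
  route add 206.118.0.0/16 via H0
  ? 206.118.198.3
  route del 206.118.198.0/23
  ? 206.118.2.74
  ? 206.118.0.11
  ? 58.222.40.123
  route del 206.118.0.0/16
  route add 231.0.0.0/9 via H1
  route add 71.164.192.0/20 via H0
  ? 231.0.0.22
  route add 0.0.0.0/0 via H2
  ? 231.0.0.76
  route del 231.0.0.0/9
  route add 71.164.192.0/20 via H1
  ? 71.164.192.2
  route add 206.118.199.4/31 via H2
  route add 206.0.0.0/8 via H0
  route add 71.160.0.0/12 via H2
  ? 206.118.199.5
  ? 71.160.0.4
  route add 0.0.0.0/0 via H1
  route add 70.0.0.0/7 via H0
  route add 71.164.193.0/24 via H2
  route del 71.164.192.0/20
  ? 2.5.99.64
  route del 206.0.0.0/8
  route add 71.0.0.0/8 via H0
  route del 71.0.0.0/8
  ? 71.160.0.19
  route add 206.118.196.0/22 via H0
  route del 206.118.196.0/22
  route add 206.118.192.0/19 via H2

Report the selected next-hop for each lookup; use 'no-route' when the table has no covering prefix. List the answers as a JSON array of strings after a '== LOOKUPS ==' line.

Trace:
  + 206.118.198.0/23 (H2) depth=23
  + 206.118.0.0/16 (H0) depth=16
  lookup 206.118.198.3: bits 11001110011101101100011 walk d0:-→d1:-→d2:-→d3:-→d4:-→d5:-→d6:-→d7:-→d8:-→d9:-→d10:-→d11:-→d12:-→d13:-→d14:-→d15:-→d16:H0→d17:-→d18:-→d19:-→d20:-→d21:-→d22:-→d23:H2 -> H2
  - 206.118.198.0/23 clear@23
  lookup 206.118.2.74: bits 1100111001110110 walk d0:-→d1:-→d2:-→d3:-→d4:-→d5:-→d6:-→d7:-→d8:-→d9:-→d10:-→d11:-→d12:-→d13:-→d14:-→d15:-→d16:H0 -> H0
  lookup 206.118.0.11: bits 1100111001110110 walk d0:-→d1:-→d2:-→d3:-→d4:-→d5:-→d6:-→d7:-→d8:-→d9:-→d10:-→d11:-→d12:-→d13:-→d14:-→d15:-→d16:H0 -> H0
  lookup 58.222.40.123: bits ε walk d0:- -> no-route
  - 206.118.0.0/16 clear@16
  + 231.0.0.0/9 (H1) depth=9
  + 71.164.192.0/20 (H0) depth=20
  lookup 231.0.0.22: bits 111001110 walk d0:-→d1:-→d2:-→d3:-→d4:-→d5:-→d6:-→d7:-→d8:-→d9:H1 -> H1
  + 0.0.0.0/0 (H2) depth=0
  lookup 231.0.0.76: bits 111001110 walk d0:H2→d1:-→d2:-→d3:-→d4:-→d5:-→d6:-→d7:-→d8:-→d9:H1 -> H1
  - 231.0.0.0/9 clear@9
  + 71.164.192.0/20 (H1) depth=20
  lookup 71.164.192.2: bits 01000111101001001100 walk d0:H2→d1:-→d2:-→d3:-→d4:-→d5:-→d6:-→d7:-→d8:-→d9:-→d10:-→d11:-→d12:-→d13:-→d14:-→d15:-→d16:-→d17:-→d18:-→d19:-→d20:H1 -> H1
  + 206.118.199.4/31 (H2) depth=31
  + 206.0.0.0/8 (H0) depth=8
  + 71.160.0.0/12 (H2) depth=12
  lookup 206.118.199.5: bits 1100111001110110110001110000010 walk d0:H2→d1:-→d2:-→d3:-→d4:-→d5:-→d6:-→d7:-→d8:H0→d9:-→d10:-→d11:-→d12:-→d13:-→d14:-→d15:-→d16:-→d17:-→d18:-→d19:-→d20:-→d21:-→d22:-→d23:-→d24:-→d25:-→d26:-→d27:-→d28:-→d29:-→d30:-→d31:H2 -> H2
  lookup 71.160.0.4: bits 0100011110100 walk d0:H2→d1:-→d2:-→d3:-→d4:-→d5:-→d6:-→d7:-→d8:-→d9:-→d10:-→d11:-→d12:H2→d13:- -> H2
  + 0.0.0.0/0 (H1) depth=0
  + 70.0.0.0/7 (H0) depth=7
  + 71.164.193.0/24 (H2) depth=24
  - 71.164.192.0/20 clear@20
  lookup 2.5.99.64: bits 0 walk d0:H1→d1:- -> H1
  - 206.0.0.0/8 clear@8
  + 71.0.0.0/8 (H0) depth=8
  - 71.0.0.0/8 clear@8
  lookup 71.160.0.19: bits 0100011110100 walk d0:H1→d1:-→d2:-→d3:-→d4:-→d5:-→d6:-→d7:H0→d8:-→d9:-→d10:-→d11:-→d12:H2→d13:- -> H2
  + 206.118.196.0/22 (H0) depth=22
  - 206.118.196.0/22 clear@22
  + 206.118.192.0/19 (H2) depth=19

== LOOKUPS ==
["H2","H0","H0","no-route","H1","H1","H1","H2","H2","H1","H2"]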